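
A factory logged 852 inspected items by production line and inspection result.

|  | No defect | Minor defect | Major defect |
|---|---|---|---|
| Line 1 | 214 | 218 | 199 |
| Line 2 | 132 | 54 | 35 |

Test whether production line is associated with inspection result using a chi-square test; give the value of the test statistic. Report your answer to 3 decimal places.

46.791

Row totals: 631, 221. Column totals: 346, 272, 234. Grand total N = 852.
Expected counts (row total × column total / N):
  Line 1, No defect: 631×346/852 = 256.2512
  Line 1, Minor defect: 631×272/852 = 201.4460
  Line 1, Major defect: 631×234/852 = 173.3028
  Line 2, No defect: 221×346/852 = 89.7488
  Line 2, Minor defect: 221×272/852 = 70.5540
  Line 2, Major defect: 221×234/852 = 60.6972
Contributions (O − E)²/E:
  (214 − 256.2512)²/256.2512 = 6.9665
  (218 − 201.4460)²/201.4460 = 1.3603
  (199 − 173.3028)²/173.3028 = 3.8104
  (132 − 89.7488)²/89.7488 = 19.8907
  (54 − 70.5540)²/70.5540 = 3.8840
  (35 − 60.6972)²/60.6972 = 10.8794
χ² = 6.9665 + 1.3603 + 3.8104 + 19.8907 + 3.8840 + 10.8794 = 46.791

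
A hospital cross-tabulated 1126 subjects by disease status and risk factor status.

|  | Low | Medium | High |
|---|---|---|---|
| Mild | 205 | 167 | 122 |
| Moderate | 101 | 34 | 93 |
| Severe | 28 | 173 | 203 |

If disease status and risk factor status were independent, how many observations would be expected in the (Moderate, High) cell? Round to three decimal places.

Row total (Moderate) = 228; column total (High) = 418; grand total N = 1126.
Expected count = (row total × column total) / N = 228 × 418 / 1126 = 84.639.

84.639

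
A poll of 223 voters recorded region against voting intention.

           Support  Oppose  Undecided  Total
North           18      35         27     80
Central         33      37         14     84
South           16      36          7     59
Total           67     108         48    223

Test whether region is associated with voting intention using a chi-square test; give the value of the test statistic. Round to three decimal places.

Grand total N = 223.
Expected counts (row total × column total / N):
  North, Support: 80×67/223 = 24.0359
  North, Oppose: 80×108/223 = 38.7444
  North, Undecided: 80×48/223 = 17.2197
  Central, Support: 84×67/223 = 25.2377
  Central, Oppose: 84×108/223 = 40.6816
  Central, Undecided: 84×48/223 = 18.0807
  South, Support: 59×67/223 = 17.7265
  South, Oppose: 59×108/223 = 28.5740
  South, Undecided: 59×48/223 = 12.6996
Contributions (O − E)²/E:
  (18 − 24.0359)²/24.0359 = 1.5157
  (35 − 38.7444)²/38.7444 = 0.3619
  (27 − 17.2197)²/17.2197 = 5.5549
  (33 − 25.2377)²/25.2377 = 2.3874
  (37 − 40.6816)²/40.6816 = 0.3332
  (14 − 18.0807)²/18.0807 = 0.9210
  (16 − 17.7265)²/17.7265 = 0.1682
  (36 − 28.5740)²/28.5740 = 1.9299
  (7 − 12.6996)²/12.6996 = 2.5580
χ² = 1.5157 + 0.3619 + 5.5549 + 2.3874 + 0.3332 + 0.9210 + 0.1682 + 1.9299 + 2.5580 = 15.730

15.730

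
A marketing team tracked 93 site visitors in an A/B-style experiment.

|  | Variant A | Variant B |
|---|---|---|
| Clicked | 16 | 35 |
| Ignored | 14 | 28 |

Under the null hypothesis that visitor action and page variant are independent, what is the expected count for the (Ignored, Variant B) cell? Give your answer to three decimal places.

28.452

Row total (Ignored) = 42; column total (Variant B) = 63; grand total N = 93.
Expected count = (row total × column total) / N = 42 × 63 / 93 = 28.452.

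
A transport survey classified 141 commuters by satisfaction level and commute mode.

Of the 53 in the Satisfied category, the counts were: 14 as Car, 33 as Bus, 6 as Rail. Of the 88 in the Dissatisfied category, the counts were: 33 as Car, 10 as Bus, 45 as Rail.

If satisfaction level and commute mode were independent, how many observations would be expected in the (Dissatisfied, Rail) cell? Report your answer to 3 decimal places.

Row total (Dissatisfied) = 88; column total (Rail) = 51; grand total N = 141.
Expected count = (row total × column total) / N = 88 × 51 / 141 = 31.830.

31.830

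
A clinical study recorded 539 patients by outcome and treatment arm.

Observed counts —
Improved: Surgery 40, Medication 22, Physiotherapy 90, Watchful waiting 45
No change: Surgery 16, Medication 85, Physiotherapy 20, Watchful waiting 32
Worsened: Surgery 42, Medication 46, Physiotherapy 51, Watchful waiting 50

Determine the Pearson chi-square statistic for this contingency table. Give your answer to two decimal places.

Row totals: 197, 153, 189. Column totals: 98, 153, 161, 127. Grand total N = 539.
Expected counts (row total × column total / N):
  Improved, Surgery: 197×98/539 = 35.8182
  Improved, Medication: 197×153/539 = 55.9202
  Improved, Physiotherapy: 197×161/539 = 58.8442
  Improved, Watchful waiting: 197×127/539 = 46.4174
  No change, Surgery: 153×98/539 = 27.8182
  No change, Medication: 153×153/539 = 43.4304
  No change, Physiotherapy: 153×161/539 = 45.7013
  No change, Watchful waiting: 153×127/539 = 36.0501
  Worsened, Surgery: 189×98/539 = 34.3636
  Worsened, Medication: 189×153/539 = 53.6494
  Worsened, Physiotherapy: 189×161/539 = 56.4545
  Worsened, Watchful waiting: 189×127/539 = 44.5325
Contributions (O − E)²/E:
  (40 − 35.8182)²/35.8182 = 0.4882
  (22 − 55.9202)²/55.9202 = 20.5754
  (90 − 58.8442)²/58.8442 = 16.4958
  (45 − 46.4174)²/46.4174 = 0.0433
  (16 − 27.8182)²/27.8182 = 5.0208
  (85 − 43.4304)²/43.4304 = 39.7885
  (20 − 45.7013)²/45.7013 = 14.4538
  (32 − 36.0501)²/36.0501 = 0.4550
  (42 − 34.3636)²/34.3636 = 1.6970
  (46 − 53.6494)²/53.6494 = 1.0907
  (51 − 56.4545)²/56.4545 = 0.5270
  (50 − 44.5325)²/44.5325 = 0.6713
χ² = 0.4882 + 20.5754 + 16.4958 + 0.0433 + 5.0208 + 39.7885 + 14.4538 + 0.4550 + 1.6970 + 1.0907 + 0.5270 + 0.6713 = 101.31

101.31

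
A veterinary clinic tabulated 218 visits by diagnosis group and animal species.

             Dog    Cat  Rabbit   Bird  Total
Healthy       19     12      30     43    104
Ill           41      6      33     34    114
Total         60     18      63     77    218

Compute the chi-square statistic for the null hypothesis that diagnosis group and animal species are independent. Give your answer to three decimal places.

10.826

Grand total N = 218.
Expected counts (row total × column total / N):
  Healthy, Dog: 104×60/218 = 28.6239
  Healthy, Cat: 104×18/218 = 8.5872
  Healthy, Rabbit: 104×63/218 = 30.0550
  Healthy, Bird: 104×77/218 = 36.7339
  Ill, Dog: 114×60/218 = 31.3761
  Ill, Cat: 114×18/218 = 9.4128
  Ill, Rabbit: 114×63/218 = 32.9450
  Ill, Bird: 114×77/218 = 40.2661
Contributions (O − E)²/E:
  (19 − 28.6239)²/28.6239 = 3.2357
  (12 − 8.5872)²/8.5872 = 1.3563
  (30 − 30.0550)²/30.0550 = 0.0001
  (43 − 36.7339)²/36.7339 = 1.0689
  (41 − 31.3761)²/31.3761 = 2.9519
  (6 − 9.4128)²/9.4128 = 1.2374
  (33 − 32.9450)²/32.9450 = 0.0001
  (34 − 40.2661)²/40.2661 = 0.9751
χ² = 3.2357 + 1.3563 + 0.0001 + 1.0689 + 2.9519 + 1.2374 + 0.0001 + 0.9751 = 10.826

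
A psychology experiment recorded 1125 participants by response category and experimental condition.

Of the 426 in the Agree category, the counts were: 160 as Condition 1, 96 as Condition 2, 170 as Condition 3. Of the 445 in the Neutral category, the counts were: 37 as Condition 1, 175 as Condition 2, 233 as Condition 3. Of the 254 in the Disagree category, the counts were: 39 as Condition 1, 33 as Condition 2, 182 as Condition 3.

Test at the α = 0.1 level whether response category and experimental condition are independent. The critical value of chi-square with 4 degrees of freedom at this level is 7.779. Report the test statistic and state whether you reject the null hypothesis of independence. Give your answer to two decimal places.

Row totals: 426, 445, 254. Column totals: 236, 304, 585. Grand total N = 1125.
Expected counts (row total × column total / N):
  Agree, Condition 1: 426×236/1125 = 89.365
  Agree, Condition 2: 426×304/1125 = 115.115
  Agree, Condition 3: 426×585/1125 = 221.520
  Neutral, Condition 1: 445×236/1125 = 93.351
  Neutral, Condition 2: 445×304/1125 = 120.249
  Neutral, Condition 3: 445×585/1125 = 231.400
  Disagree, Condition 1: 254×236/1125 = 53.284
  Disagree, Condition 2: 254×304/1125 = 68.636
  Disagree, Condition 3: 254×585/1125 = 132.080
Contributions (O − E)²/E:
  (160 − 89.365)²/89.365 = 55.8306
  (96 − 115.115)²/115.115 = 3.1741
  (170 − 221.520)²/221.520 = 11.9823
  (37 − 93.351)²/93.351 = 34.0161
  (175 − 120.249)²/120.249 = 24.9289
  (233 − 231.400)²/231.400 = 0.0111
  (39 − 53.284)²/53.284 = 3.8292
  (33 − 68.636)²/68.636 = 18.5023
  (182 − 132.080)²/132.080 = 18.8674
χ² = 55.8306 + 3.1741 + 11.9823 + 34.0161 + 24.9289 + 0.0111 + 3.8292 + 18.5023 + 18.8674 = 171.14
df = (3−1)(3−1) = 4. Since 171.14 > 7.779, reject the null hypothesis of independence at α = 0.1.

171.14; reject H₀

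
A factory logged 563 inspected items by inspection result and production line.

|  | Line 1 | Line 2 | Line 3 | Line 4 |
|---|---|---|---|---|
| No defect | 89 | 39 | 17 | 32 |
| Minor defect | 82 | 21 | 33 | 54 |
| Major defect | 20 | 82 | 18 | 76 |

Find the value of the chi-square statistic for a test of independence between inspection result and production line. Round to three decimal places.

109.048

Row totals: 177, 190, 196. Column totals: 191, 142, 68, 162. Grand total N = 563.
Expected counts (row total × column total / N):
  No defect, Line 1: 177×191/563 = 60.0480
  No defect, Line 2: 177×142/563 = 44.6430
  No defect, Line 3: 177×68/563 = 21.3783
  No defect, Line 4: 177×162/563 = 50.9307
  Minor defect, Line 1: 190×191/563 = 64.4583
  Minor defect, Line 2: 190×142/563 = 47.9218
  Minor defect, Line 3: 190×68/563 = 22.9485
  Minor defect, Line 4: 190×162/563 = 54.6714
  Major defect, Line 1: 196×191/563 = 66.4938
  Major defect, Line 2: 196×142/563 = 49.4352
  Major defect, Line 3: 196×68/563 = 23.6732
  Major defect, Line 4: 196×162/563 = 56.3979
Contributions (O − E)²/E:
  (89 − 60.0480)²/60.0480 = 13.9591
  (39 − 44.6430)²/44.6430 = 0.7133
  (17 − 21.3783)²/21.3783 = 0.8967
  (32 − 50.9307)²/50.9307 = 7.0365
  (82 − 64.4583)²/64.4583 = 4.7738
  (21 − 47.9218)²/47.9218 = 15.1243
  (33 − 22.9485)²/22.9485 = 4.4026
  (54 − 54.6714)²/54.6714 = 0.0082
  (20 − 66.4938)²/66.4938 = 32.5094
  (82 − 49.4352)²/49.4352 = 21.4516
  (18 − 23.6732)²/23.6732 = 1.3596
  (76 − 56.3979)²/56.3979 = 6.8131
χ² = 13.9591 + 0.7133 + 0.8967 + 7.0365 + 4.7738 + 15.1243 + 4.4026 + 0.0082 + 32.5094 + 21.4516 + 1.3596 + 6.8131 = 109.048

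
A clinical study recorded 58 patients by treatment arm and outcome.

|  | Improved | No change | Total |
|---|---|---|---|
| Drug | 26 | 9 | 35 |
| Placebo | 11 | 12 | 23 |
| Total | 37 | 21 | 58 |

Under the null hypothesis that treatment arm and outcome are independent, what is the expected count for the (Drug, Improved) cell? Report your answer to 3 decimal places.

Row total (Drug) = 35; column total (Improved) = 37; grand total N = 58.
Expected count = (row total × column total) / N = 35 × 37 / 58 = 22.328.

22.328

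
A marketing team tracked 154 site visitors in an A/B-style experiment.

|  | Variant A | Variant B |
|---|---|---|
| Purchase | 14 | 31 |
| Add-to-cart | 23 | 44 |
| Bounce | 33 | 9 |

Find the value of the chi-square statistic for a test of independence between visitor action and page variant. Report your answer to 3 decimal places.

25.658

Row totals: 45, 67, 42. Column totals: 70, 84. Grand total N = 154.
Expected counts (row total × column total / N):
  Purchase, Variant A: 45×70/154 = 20.4545
  Purchase, Variant B: 45×84/154 = 24.5455
  Add-to-cart, Variant A: 67×70/154 = 30.4545
  Add-to-cart, Variant B: 67×84/154 = 36.5455
  Bounce, Variant A: 42×70/154 = 19.0909
  Bounce, Variant B: 42×84/154 = 22.9091
Contributions (O − E)²/E:
  (14 − 20.4545)²/20.4545 = 2.0367
  (31 − 24.5455)²/24.5455 = 1.6973
  (23 − 30.4545)²/30.4545 = 1.8247
  (44 − 36.5455)²/36.5455 = 1.5206
  (33 − 19.0909)²/19.0909 = 10.1338
  (9 − 22.9091)²/22.9091 = 8.4448
χ² = 2.0367 + 1.6973 + 1.8247 + 1.5206 + 10.1338 + 8.4448 = 25.658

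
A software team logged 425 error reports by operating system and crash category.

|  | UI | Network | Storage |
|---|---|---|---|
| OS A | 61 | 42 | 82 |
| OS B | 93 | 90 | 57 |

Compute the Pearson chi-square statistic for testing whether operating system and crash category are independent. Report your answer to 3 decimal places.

Row totals: 185, 240. Column totals: 154, 132, 139. Grand total N = 425.
Expected counts (row total × column total / N):
  OS A, UI: 185×154/425 = 67.0353
  OS A, Network: 185×132/425 = 57.4588
  OS A, Storage: 185×139/425 = 60.5059
  OS B, UI: 240×154/425 = 86.9647
  OS B, Network: 240×132/425 = 74.5412
  OS B, Storage: 240×139/425 = 78.4941
Contributions (O − E)²/E:
  (61 − 67.0353)²/67.0353 = 0.5434
  (42 − 57.4588)²/57.4588 = 4.1591
  (82 − 60.5059)²/60.5059 = 7.6356
  (93 − 86.9647)²/86.9647 = 0.4188
  (90 − 74.5412)²/74.5412 = 3.2059
  (57 − 78.4941)²/78.4941 = 5.8857
χ² = 0.5434 + 4.1591 + 7.6356 + 0.4188 + 3.2059 + 5.8857 = 21.849

21.849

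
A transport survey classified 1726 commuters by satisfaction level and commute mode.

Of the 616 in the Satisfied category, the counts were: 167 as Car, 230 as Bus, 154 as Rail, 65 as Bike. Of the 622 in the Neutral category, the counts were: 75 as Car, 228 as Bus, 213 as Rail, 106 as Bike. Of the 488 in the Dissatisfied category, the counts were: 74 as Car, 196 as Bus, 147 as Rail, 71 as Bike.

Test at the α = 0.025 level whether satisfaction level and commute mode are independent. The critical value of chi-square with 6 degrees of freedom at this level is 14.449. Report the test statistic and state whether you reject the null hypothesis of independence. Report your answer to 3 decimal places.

Row totals: 616, 622, 488. Column totals: 316, 654, 514, 242. Grand total N = 1726.
Expected counts (row total × column total / N):
  Satisfied, Car: 616×316/1726 = 112.77868
  Satisfied, Bus: 616×654/1726 = 233.40904
  Satisfied, Rail: 616×514/1726 = 183.44380
  Satisfied, Bike: 616×242/1726 = 86.36848
  Neutral, Car: 622×316/1726 = 113.87717
  Neutral, Bus: 622×654/1726 = 235.68250
  Neutral, Rail: 622×514/1726 = 185.23059
  Neutral, Bike: 622×242/1726 = 87.20973
  Dissatisfied, Car: 488×316/1726 = 89.34415
  Dissatisfied, Bus: 488×654/1726 = 184.90846
  Dissatisfied, Rail: 488×514/1726 = 145.32561
  Dissatisfied, Bike: 488×242/1726 = 68.42178
Contributions (O − E)²/E:
  (167 − 112.77868)²/112.77868 = 26.0683
  (230 − 233.40904)²/233.40904 = 0.0498
  (154 − 183.44380)²/183.44380 = 4.7259
  (65 − 86.36848)²/86.36848 = 5.2868
  (75 − 113.87717)²/113.87717 = 13.2725
  (228 − 235.68250)²/235.68250 = 0.2504
  (213 − 185.23059)²/185.23059 = 4.1631
  (106 − 87.20973)²/87.20973 = 4.0486
  (74 − 89.34415)²/89.34415 = 2.6352
  (196 − 184.90846)²/184.90846 = 0.6653
  (147 − 145.32561)²/145.32561 = 0.0193
  (71 − 68.42178)²/68.42178 = 0.0972
χ² = 26.0683 + 0.0498 + 4.7259 + 5.2868 + 13.2725 + 0.2504 + 4.1631 + 4.0486 + 2.6352 + 0.6653 + 0.0193 + 0.0972 = 61.282
df = (3−1)(4−1) = 6. Since 61.282 > 14.449, reject the null hypothesis of independence at α = 0.025.

61.282; reject H₀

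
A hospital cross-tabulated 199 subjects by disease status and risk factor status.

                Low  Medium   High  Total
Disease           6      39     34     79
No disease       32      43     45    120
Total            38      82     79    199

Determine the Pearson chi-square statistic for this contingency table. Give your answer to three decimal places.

Grand total N = 199.
Expected counts (row total × column total / N):
  Disease, Low: 79×38/199 = 15.0854
  Disease, Medium: 79×82/199 = 32.5528
  Disease, High: 79×79/199 = 31.3618
  No disease, Low: 120×38/199 = 22.9146
  No disease, Medium: 120×82/199 = 49.4472
  No disease, High: 120×79/199 = 47.6382
Contributions (O − E)²/E:
  (6 − 15.0854)²/15.0854 = 5.4718
  (39 − 32.5528)²/32.5528 = 1.2769
  (34 − 31.3618)²/31.3618 = 0.2219
  (32 − 22.9146)²/22.9146 = 3.6023
  (43 − 49.4472)²/49.4472 = 0.8406
  (45 − 47.6382)²/47.6382 = 0.1461
χ² = 5.4718 + 1.2769 + 0.2219 + 3.6023 + 0.8406 + 0.1461 = 11.560

11.560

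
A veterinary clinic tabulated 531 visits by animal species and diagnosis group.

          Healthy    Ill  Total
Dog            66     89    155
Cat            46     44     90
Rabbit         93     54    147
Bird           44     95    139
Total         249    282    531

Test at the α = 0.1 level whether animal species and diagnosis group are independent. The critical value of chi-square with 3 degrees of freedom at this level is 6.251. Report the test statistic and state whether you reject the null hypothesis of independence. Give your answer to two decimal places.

30.58; reject H₀

Grand total N = 531.
Expected counts (row total × column total / N):
  Dog, Healthy: 155×249/531 = 72.684
  Dog, Ill: 155×282/531 = 82.316
  Cat, Healthy: 90×249/531 = 42.203
  Cat, Ill: 90×282/531 = 47.797
  Rabbit, Healthy: 147×249/531 = 68.932
  Rabbit, Ill: 147×282/531 = 78.068
  Bird, Healthy: 139×249/531 = 65.181
  Bird, Ill: 139×282/531 = 73.819
Contributions (O − E)²/E:
  (66 − 72.684)²/72.684 = 0.6147
  (89 − 82.316)²/82.316 = 0.5427
  (46 − 42.203)²/42.203 = 0.3416
  (44 − 47.797)²/47.797 = 0.3016
  (93 − 68.932)²/68.932 = 8.4035
  (54 − 78.068)²/78.068 = 7.4201
  (44 − 65.181)²/65.181 = 6.8829
  (95 − 73.819)²/73.819 = 6.0775
χ² = 0.6147 + 0.5427 + 0.3416 + 0.3016 + 8.4035 + 7.4201 + 6.8829 + 6.0775 = 30.58
df = (4−1)(2−1) = 3. Since 30.58 > 6.251, reject the null hypothesis of independence at α = 0.1.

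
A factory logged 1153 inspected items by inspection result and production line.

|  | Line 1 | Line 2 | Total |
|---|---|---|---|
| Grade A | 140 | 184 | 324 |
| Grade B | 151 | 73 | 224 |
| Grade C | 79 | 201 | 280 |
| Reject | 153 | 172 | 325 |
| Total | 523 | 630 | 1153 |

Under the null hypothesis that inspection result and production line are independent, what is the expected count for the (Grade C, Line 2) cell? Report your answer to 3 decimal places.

152.992

Row total (Grade C) = 280; column total (Line 2) = 630; grand total N = 1153.
Expected count = (row total × column total) / N = 280 × 630 / 1153 = 152.992.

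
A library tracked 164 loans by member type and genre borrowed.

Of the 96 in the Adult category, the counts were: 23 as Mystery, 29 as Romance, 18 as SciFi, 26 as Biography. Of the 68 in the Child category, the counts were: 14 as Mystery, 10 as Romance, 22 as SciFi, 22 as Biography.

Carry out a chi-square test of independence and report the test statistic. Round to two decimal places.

7.62

Row totals: 96, 68. Column totals: 37, 39, 40, 48. Grand total N = 164.
Expected counts (row total × column total / N):
  Adult, Mystery: 96×37/164 = 21.659
  Adult, Romance: 96×39/164 = 22.829
  Adult, SciFi: 96×40/164 = 23.415
  Adult, Biography: 96×48/164 = 28.098
  Child, Mystery: 68×37/164 = 15.341
  Child, Romance: 68×39/164 = 16.171
  Child, SciFi: 68×40/164 = 16.585
  Child, Biography: 68×48/164 = 19.902
Contributions (O − E)²/E:
  (23 − 21.659)²/21.659 = 0.0830
  (29 − 22.829)²/22.829 = 1.6681
  (18 − 23.415)²/23.415 = 1.2523
  (26 − 28.098)²/28.098 = 0.1567
  (14 − 15.341)²/15.341 = 0.1172
  (10 − 16.171)²/16.171 = 2.3549
  (22 − 16.585)²/16.585 = 1.7680
  (22 − 19.902)²/19.902 = 0.2212
χ² = 0.0830 + 1.6681 + 1.2523 + 0.1567 + 0.1172 + 2.3549 + 1.7680 + 0.2212 = 7.62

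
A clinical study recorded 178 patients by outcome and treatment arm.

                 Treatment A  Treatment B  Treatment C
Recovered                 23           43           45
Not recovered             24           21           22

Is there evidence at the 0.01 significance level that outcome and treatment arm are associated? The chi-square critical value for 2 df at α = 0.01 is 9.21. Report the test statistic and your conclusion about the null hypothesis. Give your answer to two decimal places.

Row totals: 111, 67. Column totals: 47, 64, 67. Grand total N = 178.
Expected counts (row total × column total / N):
  Recovered, Treatment A: 111×47/178 = 29.309
  Recovered, Treatment B: 111×64/178 = 39.910
  Recovered, Treatment C: 111×67/178 = 41.781
  Not recovered, Treatment A: 67×47/178 = 17.691
  Not recovered, Treatment B: 67×64/178 = 24.090
  Not recovered, Treatment C: 67×67/178 = 25.219
Contributions (O − E)²/E:
  (23 − 29.309)²/29.309 = 1.3581
  (43 − 39.910)²/39.910 = 0.2392
  (45 − 41.781)²/41.781 = 0.2480
  (24 − 17.691)²/17.691 = 2.2499
  (21 − 24.090)²/24.090 = 0.3964
  (22 − 25.219)²/25.219 = 0.4109
χ² = 1.3581 + 0.2392 + 0.2480 + 2.2499 + 0.3964 + 0.4109 = 4.90
df = (2−1)(3−1) = 2. Since 4.90 < 9.21, fail to reject the null hypothesis of independence at α = 0.01.

4.90; fail to reject H₀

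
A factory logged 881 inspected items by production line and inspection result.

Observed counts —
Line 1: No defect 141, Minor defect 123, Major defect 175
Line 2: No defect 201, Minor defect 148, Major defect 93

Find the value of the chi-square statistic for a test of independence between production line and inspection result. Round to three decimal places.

37.912

Row totals: 439, 442. Column totals: 342, 271, 268. Grand total N = 881.
Expected counts (row total × column total / N):
  Line 1, No defect: 439×342/881 = 170.4177
  Line 1, Minor defect: 439×271/881 = 135.0386
  Line 1, Major defect: 439×268/881 = 133.5437
  Line 2, No defect: 442×342/881 = 171.5823
  Line 2, Minor defect: 442×271/881 = 135.9614
  Line 2, Major defect: 442×268/881 = 134.4563
Contributions (O − E)²/E:
  (141 − 170.4177)²/170.4177 = 5.0781
  (123 − 135.0386)²/135.0386 = 1.0732
  (175 − 133.5437)²/133.5437 = 12.8694
  (201 − 171.5823)²/171.5823 = 5.0437
  (148 − 135.9614)²/135.9614 = 1.0659
  (93 − 134.4563)²/134.4563 = 12.7820
χ² = 5.0781 + 1.0732 + 12.8694 + 5.0437 + 1.0659 + 12.7820 = 37.912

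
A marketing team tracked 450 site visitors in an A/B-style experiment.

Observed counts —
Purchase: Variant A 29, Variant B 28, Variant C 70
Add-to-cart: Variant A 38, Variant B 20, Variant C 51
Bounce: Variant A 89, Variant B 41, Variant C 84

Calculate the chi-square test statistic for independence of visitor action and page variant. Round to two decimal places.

Row totals: 127, 109, 214. Column totals: 156, 89, 205. Grand total N = 450.
Expected counts (row total × column total / N):
  Purchase, Variant A: 127×156/450 = 44.027
  Purchase, Variant B: 127×89/450 = 25.118
  Purchase, Variant C: 127×205/450 = 57.856
  Add-to-cart, Variant A: 109×156/450 = 37.787
  Add-to-cart, Variant B: 109×89/450 = 21.558
  Add-to-cart, Variant C: 109×205/450 = 49.656
  Bounce, Variant A: 214×156/450 = 74.187
  Bounce, Variant B: 214×89/450 = 42.324
  Bounce, Variant C: 214×205/450 = 97.489
Contributions (O − E)²/E:
  (29 − 44.027)²/44.027 = 5.1289
  (28 − 25.118)²/25.118 = 0.3307
  (70 − 57.856)²/57.856 = 2.5490
  (38 − 37.787)²/37.787 = 0.0012
  (20 − 21.558)²/21.558 = 0.1126
  (51 − 49.656)²/49.656 = 0.0364
  (89 − 74.187)²/74.187 = 2.9577
  (41 − 42.324)²/42.324 = 0.0414
  (84 − 97.489)²/97.489 = 1.8664
χ² = 5.1289 + 0.3307 + 2.5490 + 0.0012 + 0.1126 + 0.0364 + 2.9577 + 0.0414 + 1.8664 = 13.02

13.02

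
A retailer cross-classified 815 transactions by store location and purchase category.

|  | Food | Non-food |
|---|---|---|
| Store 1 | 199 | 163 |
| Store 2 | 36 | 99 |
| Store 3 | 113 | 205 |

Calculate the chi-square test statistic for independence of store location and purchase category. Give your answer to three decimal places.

Row totals: 362, 135, 318. Column totals: 348, 467. Grand total N = 815.
Expected counts (row total × column total / N):
  Store 1, Food: 362×348/815 = 154.5718
  Store 1, Non-food: 362×467/815 = 207.4282
  Store 2, Food: 135×348/815 = 57.6442
  Store 2, Non-food: 135×467/815 = 77.3558
  Store 3, Food: 318×348/815 = 135.7840
  Store 3, Non-food: 318×467/815 = 182.2160
Contributions (O − E)²/E:
  (199 − 154.5718)²/154.5718 = 12.7699
  (163 − 207.4282)²/207.4282 = 9.5159
  (36 − 57.6442)²/57.6442 = 8.1269
  (99 − 77.3558)²/77.3558 = 6.0561
  (113 − 135.7840)²/135.7840 = 3.8231
  (205 − 182.2160)²/182.2160 = 2.8489
χ² = 12.7699 + 9.5159 + 8.1269 + 6.0561 + 3.8231 + 2.8489 = 43.141

43.141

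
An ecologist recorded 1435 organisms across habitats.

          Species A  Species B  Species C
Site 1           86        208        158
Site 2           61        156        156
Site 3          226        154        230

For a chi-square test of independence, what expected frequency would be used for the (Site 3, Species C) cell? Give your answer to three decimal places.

231.247

Row total (Site 3) = 610; column total (Species C) = 544; grand total N = 1435.
Expected count = (row total × column total) / N = 610 × 544 / 1435 = 231.247.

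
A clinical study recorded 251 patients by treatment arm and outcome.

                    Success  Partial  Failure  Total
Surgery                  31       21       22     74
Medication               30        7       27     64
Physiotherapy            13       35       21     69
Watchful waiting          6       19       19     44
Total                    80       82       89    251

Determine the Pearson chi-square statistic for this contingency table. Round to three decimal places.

Grand total N = 251.
Expected counts (row total × column total / N):
  Surgery, Success: 74×80/251 = 23.5857
  Surgery, Partial: 74×82/251 = 24.1753
  Surgery, Failure: 74×89/251 = 26.2390
  Medication, Success: 64×80/251 = 20.3984
  Medication, Partial: 64×82/251 = 20.9084
  Medication, Failure: 64×89/251 = 22.6932
  Physiotherapy, Success: 69×80/251 = 21.9920
  Physiotherapy, Partial: 69×82/251 = 22.5418
  Physiotherapy, Failure: 69×89/251 = 24.4661
  Watchful waiting, Success: 44×80/251 = 14.0239
  Watchful waiting, Partial: 44×82/251 = 14.3745
  Watchful waiting, Failure: 44×89/251 = 15.6016
Contributions (O − E)²/E:
  (31 − 23.5857)²/23.5857 = 2.3307
  (21 − 24.1753)²/24.1753 = 0.4171
  (22 − 26.2390)²/26.2390 = 0.6848
  (30 − 20.3984)²/20.3984 = 4.5195
  (7 − 20.9084)²/20.9084 = 9.2520
  (27 − 22.6932)²/22.6932 = 0.8174
  (13 − 21.9920)²/21.9920 = 3.6766
  (35 − 22.5418)²/22.5418 = 6.8853
  (21 − 24.4661)²/24.4661 = 0.4910
  (6 − 14.0239)²/14.0239 = 4.5909
  (19 − 14.3745)²/14.3745 = 1.4884
  (19 − 15.6016)²/15.6016 = 0.7403
χ² = 2.3307 + 0.4171 + 0.6848 + 4.5195 + 9.2520 + 0.8174 + 3.6766 + 6.8853 + 0.4910 + 4.5909 + 1.4884 + 0.7403 = 35.894

35.894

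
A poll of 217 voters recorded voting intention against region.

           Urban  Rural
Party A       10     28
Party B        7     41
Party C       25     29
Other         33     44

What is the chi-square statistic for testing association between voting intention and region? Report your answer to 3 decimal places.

15.244

Row totals: 38, 48, 54, 77. Column totals: 75, 142. Grand total N = 217.
Expected counts (row total × column total / N):
  Party A, Urban: 38×75/217 = 13.13364
  Party A, Rural: 38×142/217 = 24.86636
  Party B, Urban: 48×75/217 = 16.58986
  Party B, Rural: 48×142/217 = 31.41014
  Party C, Urban: 54×75/217 = 18.66359
  Party C, Rural: 54×142/217 = 35.33641
  Other, Urban: 77×75/217 = 26.61290
  Other, Rural: 77×142/217 = 50.38710
Contributions (O − E)²/E:
  (10 − 13.13364)²/13.13364 = 0.7477
  (28 − 24.86636)²/24.86636 = 0.3949
  (7 − 16.58986)²/16.58986 = 5.5435
  (41 − 31.41014)²/31.41014 = 2.9279
  (25 − 18.66359)²/18.66359 = 2.1513
  (29 − 35.33641)²/35.33641 = 1.1362
  (33 − 26.61290)²/26.61290 = 1.5329
  (44 − 50.38710)²/50.38710 = 0.8096
χ² = 0.7477 + 0.3949 + 5.5435 + 2.9279 + 2.1513 + 1.1362 + 1.5329 + 0.8096 = 15.244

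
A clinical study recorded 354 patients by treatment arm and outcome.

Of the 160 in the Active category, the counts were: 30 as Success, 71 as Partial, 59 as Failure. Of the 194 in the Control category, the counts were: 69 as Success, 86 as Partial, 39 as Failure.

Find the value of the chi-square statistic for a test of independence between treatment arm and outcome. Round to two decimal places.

17.78

Row totals: 160, 194. Column totals: 99, 157, 98. Grand total N = 354.
Expected counts (row total × column total / N):
  Active, Success: 160×99/354 = 44.746
  Active, Partial: 160×157/354 = 70.960
  Active, Failure: 160×98/354 = 44.294
  Control, Success: 194×99/354 = 54.254
  Control, Partial: 194×157/354 = 86.040
  Control, Failure: 194×98/354 = 53.706
Contributions (O − E)²/E:
  (30 − 44.746)²/44.746 = 4.8595
  (71 − 70.960)²/70.960 = 0.0000
  (59 − 44.294)²/44.294 = 4.8825
  (69 − 54.254)²/54.254 = 4.0079
  (86 − 86.040)²/86.040 = 0.0000
  (39 − 53.706)²/53.706 = 4.0269
χ² = 4.8595 + 0.0000 + 4.8825 + 4.0079 + 0.0000 + 4.0269 = 17.78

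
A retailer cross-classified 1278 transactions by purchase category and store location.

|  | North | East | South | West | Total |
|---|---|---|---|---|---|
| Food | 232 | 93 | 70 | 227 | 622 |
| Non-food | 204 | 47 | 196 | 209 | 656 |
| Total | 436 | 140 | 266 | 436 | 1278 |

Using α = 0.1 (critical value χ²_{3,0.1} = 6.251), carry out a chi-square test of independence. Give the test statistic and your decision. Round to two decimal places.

76.49; reject H₀

Grand total N = 1278.
Expected counts (row total × column total / N):
  Food, North: 622×436/1278 = 212.200
  Food, East: 622×140/1278 = 68.138
  Food, South: 622×266/1278 = 129.462
  Food, West: 622×436/1278 = 212.200
  Non-food, North: 656×436/1278 = 223.800
  Non-food, East: 656×140/1278 = 71.862
  Non-food, South: 656×266/1278 = 136.538
  Non-food, West: 656×436/1278 = 223.800
Contributions (O − E)²/E:
  (232 − 212.200)²/212.200 = 1.8475
  (93 − 68.138)²/68.138 = 9.0716
  (70 − 129.462)²/129.462 = 27.3109
  (227 − 212.200)²/212.200 = 1.0322
  (204 − 223.800)²/223.800 = 1.7517
  (47 − 71.862)²/71.862 = 8.6015
  (196 − 136.538)²/136.538 = 25.8956
  (209 − 223.800)²/223.800 = 0.9787
χ² = 1.8475 + 9.0716 + 27.3109 + 1.0322 + 1.7517 + 8.6015 + 25.8956 + 0.9787 = 76.49
df = (2−1)(4−1) = 3. Since 76.49 > 6.251, reject the null hypothesis of independence at α = 0.1.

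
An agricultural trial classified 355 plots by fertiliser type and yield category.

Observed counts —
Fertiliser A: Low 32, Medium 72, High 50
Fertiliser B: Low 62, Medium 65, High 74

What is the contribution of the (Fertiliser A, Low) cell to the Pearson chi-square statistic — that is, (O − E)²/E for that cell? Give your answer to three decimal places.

1.889

Row total (Fertiliser A) = 154; column total (Low) = 94; N = 355.
Expected count E = 154 × 94 / 355 = 40.7775.
Contribution = (O − E)²/E = (32 − 40.7775)² / 40.7775 = 1.889.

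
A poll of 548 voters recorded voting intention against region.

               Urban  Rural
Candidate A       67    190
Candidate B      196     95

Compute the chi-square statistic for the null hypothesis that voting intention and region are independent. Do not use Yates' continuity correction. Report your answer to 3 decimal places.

93.190

Row totals: 257, 291. Column totals: 263, 285. Grand total N = 548.
Expected counts (row total × column total / N):
  Candidate A, Urban: 257×263/548 = 123.3412
  Candidate A, Rural: 257×285/548 = 133.6588
  Candidate B, Urban: 291×263/548 = 139.6588
  Candidate B, Rural: 291×285/548 = 151.3412
Contributions (O − E)²/E:
  (67 − 123.3412)²/123.3412 = 25.7362
  (190 − 133.6588)²/133.6588 = 23.7495
  (196 − 139.6588)²/139.6588 = 22.7292
  (95 − 151.3412)²/151.3412 = 20.9747
χ² = 25.7362 + 23.7495 + 22.7292 + 20.9747 = 93.190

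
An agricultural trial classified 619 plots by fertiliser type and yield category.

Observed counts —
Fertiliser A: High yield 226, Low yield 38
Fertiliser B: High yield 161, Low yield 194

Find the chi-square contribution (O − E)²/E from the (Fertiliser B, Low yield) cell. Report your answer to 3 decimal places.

27.917

Row total (Fertiliser B) = 355; column total (Low yield) = 232; N = 619.
Expected count E = 355 × 232 / 619 = 133.0533.
Contribution = (O − E)²/E = (194 − 133.0533)² / 133.0533 = 27.917.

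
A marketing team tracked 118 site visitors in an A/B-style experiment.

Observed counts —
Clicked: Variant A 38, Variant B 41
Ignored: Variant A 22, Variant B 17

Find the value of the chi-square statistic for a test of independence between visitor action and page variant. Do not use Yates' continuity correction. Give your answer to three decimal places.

Row totals: 79, 39. Column totals: 60, 58. Grand total N = 118.
Expected counts (row total × column total / N):
  Clicked, Variant A: 79×60/118 = 40.1695
  Clicked, Variant B: 79×58/118 = 38.8305
  Ignored, Variant A: 39×60/118 = 19.8305
  Ignored, Variant B: 39×58/118 = 19.1695
Contributions (O − E)²/E:
  (38 − 40.1695)²/40.1695 = 0.1172
  (41 − 38.8305)²/38.8305 = 0.1212
  (22 − 19.8305)²/19.8305 = 0.2373
  (17 − 19.1695)²/19.1695 = 0.2455
χ² = 0.1172 + 0.1212 + 0.2373 + 0.2455 = 0.721

0.721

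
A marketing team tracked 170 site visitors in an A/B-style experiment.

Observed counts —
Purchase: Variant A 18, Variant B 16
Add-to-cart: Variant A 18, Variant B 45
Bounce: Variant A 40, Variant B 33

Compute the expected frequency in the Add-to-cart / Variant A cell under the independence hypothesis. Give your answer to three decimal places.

Row total (Add-to-cart) = 63; column total (Variant A) = 76; grand total N = 170.
Expected count = (row total × column total) / N = 63 × 76 / 170 = 28.165.

28.165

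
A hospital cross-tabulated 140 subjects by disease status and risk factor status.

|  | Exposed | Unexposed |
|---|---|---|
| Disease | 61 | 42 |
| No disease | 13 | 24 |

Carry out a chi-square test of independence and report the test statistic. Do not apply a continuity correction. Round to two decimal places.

6.34

Row totals: 103, 37. Column totals: 74, 66. Grand total N = 140.
Expected counts (row total × column total / N):
  Disease, Exposed: 103×74/140 = 54.443
  Disease, Unexposed: 103×66/140 = 48.557
  No disease, Exposed: 37×74/140 = 19.557
  No disease, Unexposed: 37×66/140 = 17.443
Contributions (O − E)²/E:
  (61 − 54.443)²/54.443 = 0.7897
  (42 − 48.557)²/48.557 = 0.8854
  (13 − 19.557)²/19.557 = 2.1984
  (24 − 17.443)²/17.443 = 2.4648
χ² = 0.7897 + 0.8854 + 2.1984 + 2.4648 = 6.34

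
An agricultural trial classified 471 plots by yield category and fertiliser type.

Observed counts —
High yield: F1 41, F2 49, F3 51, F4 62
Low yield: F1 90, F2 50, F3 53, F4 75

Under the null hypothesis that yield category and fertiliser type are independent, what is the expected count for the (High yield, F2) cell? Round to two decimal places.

Row total (High yield) = 203; column total (F2) = 99; grand total N = 471.
Expected count = (row total × column total) / N = 203 × 99 / 471 = 42.67.

42.67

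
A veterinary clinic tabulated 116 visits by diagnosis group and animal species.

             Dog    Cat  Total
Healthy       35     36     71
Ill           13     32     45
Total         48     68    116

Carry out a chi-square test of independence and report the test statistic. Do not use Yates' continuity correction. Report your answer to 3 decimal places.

Grand total N = 116.
Expected counts (row total × column total / N):
  Healthy, Dog: 71×48/116 = 29.3793
  Healthy, Cat: 71×68/116 = 41.6207
  Ill, Dog: 45×48/116 = 18.6207
  Ill, Cat: 45×68/116 = 26.3793
Contributions (O − E)²/E:
  (35 − 29.3793)²/29.3793 = 1.0753
  (36 − 41.6207)²/41.6207 = 0.7591
  (13 − 18.6207)²/18.6207 = 1.6966
  (32 − 26.3793)²/26.3793 = 1.1976
χ² = 1.0753 + 0.7591 + 1.6966 + 1.1976 = 4.729

4.729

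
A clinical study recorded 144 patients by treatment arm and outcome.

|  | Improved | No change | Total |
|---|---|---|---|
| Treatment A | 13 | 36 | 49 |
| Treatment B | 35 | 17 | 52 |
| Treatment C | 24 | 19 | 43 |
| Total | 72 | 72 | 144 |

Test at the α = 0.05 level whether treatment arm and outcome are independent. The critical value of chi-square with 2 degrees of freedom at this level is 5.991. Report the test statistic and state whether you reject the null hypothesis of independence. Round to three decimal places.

17.608; reject H₀

Grand total N = 144.
Expected counts (row total × column total / N):
  Treatment A, Improved: 49×72/144 = 24.5000
  Treatment A, No change: 49×72/144 = 24.5000
  Treatment B, Improved: 52×72/144 = 26.0000
  Treatment B, No change: 52×72/144 = 26.0000
  Treatment C, Improved: 43×72/144 = 21.5000
  Treatment C, No change: 43×72/144 = 21.5000
Contributions (O − E)²/E:
  (13 − 24.5000)²/24.5000 = 5.3980
  (36 − 24.5000)²/24.5000 = 5.3980
  (35 − 26.0000)²/26.0000 = 3.1154
  (17 − 26.0000)²/26.0000 = 3.1154
  (24 − 21.5000)²/21.5000 = 0.2907
  (19 − 21.5000)²/21.5000 = 0.2907
χ² = 5.3980 + 5.3980 + 3.1154 + 3.1154 + 0.2907 + 0.2907 = 17.608
df = (3−1)(2−1) = 2. Since 17.608 > 5.991, reject the null hypothesis of independence at α = 0.05.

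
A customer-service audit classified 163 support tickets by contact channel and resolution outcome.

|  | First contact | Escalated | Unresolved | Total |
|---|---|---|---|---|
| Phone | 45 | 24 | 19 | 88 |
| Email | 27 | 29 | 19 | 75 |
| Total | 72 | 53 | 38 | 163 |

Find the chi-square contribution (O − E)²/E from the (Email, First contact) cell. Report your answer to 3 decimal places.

Row total (Email) = 75; column total (First contact) = 72; N = 163.
Expected count E = 75 × 72 / 163 = 33.1288.
Contribution = (O − E)²/E = (27 − 33.1288)² / 33.1288 = 1.134.

1.134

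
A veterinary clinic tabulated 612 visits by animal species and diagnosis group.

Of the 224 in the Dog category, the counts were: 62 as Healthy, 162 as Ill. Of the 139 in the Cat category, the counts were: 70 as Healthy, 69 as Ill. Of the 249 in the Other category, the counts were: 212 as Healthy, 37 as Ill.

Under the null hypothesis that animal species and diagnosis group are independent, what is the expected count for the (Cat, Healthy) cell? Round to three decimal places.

Row total (Cat) = 139; column total (Healthy) = 344; grand total N = 612.
Expected count = (row total × column total) / N = 139 × 344 / 612 = 78.131.

78.131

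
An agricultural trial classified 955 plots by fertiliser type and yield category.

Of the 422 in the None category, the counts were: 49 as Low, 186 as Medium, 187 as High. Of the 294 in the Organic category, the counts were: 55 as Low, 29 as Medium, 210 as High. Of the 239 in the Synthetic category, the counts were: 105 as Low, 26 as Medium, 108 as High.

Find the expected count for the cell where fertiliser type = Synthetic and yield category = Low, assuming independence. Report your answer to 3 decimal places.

Row total (Synthetic) = 239; column total (Low) = 209; grand total N = 955.
Expected count = (row total × column total) / N = 239 × 209 / 955 = 52.305.

52.305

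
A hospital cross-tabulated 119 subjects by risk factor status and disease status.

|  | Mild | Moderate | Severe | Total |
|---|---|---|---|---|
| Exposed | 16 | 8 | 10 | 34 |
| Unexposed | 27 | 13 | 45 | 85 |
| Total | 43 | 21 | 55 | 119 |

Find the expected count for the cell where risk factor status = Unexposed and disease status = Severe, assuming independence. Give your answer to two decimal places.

Row total (Unexposed) = 85; column total (Severe) = 55; grand total N = 119.
Expected count = (row total × column total) / N = 85 × 55 / 119 = 39.29.

39.29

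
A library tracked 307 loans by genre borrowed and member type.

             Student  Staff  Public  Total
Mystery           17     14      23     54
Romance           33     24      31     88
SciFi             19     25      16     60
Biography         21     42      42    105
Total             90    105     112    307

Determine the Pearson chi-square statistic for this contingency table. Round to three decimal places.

Grand total N = 307.
Expected counts (row total × column total / N):
  Mystery, Student: 54×90/307 = 15.83062
  Mystery, Staff: 54×105/307 = 18.46906
  Mystery, Public: 54×112/307 = 19.70033
  Romance, Student: 88×90/307 = 25.79805
  Romance, Staff: 88×105/307 = 30.09772
  Romance, Public: 88×112/307 = 32.10423
  SciFi, Student: 60×90/307 = 17.58958
  SciFi, Staff: 60×105/307 = 20.52117
  SciFi, Public: 60×112/307 = 21.88925
  Biography, Student: 105×90/307 = 30.78176
  Biography, Staff: 105×105/307 = 35.91205
  Biography, Public: 105×112/307 = 38.30619
Contributions (O − E)²/E:
  (17 − 15.83062)²/15.83062 = 0.0864
  (14 − 18.46906)²/18.46906 = 1.0814
  (23 − 19.70033)²/19.70033 = 0.5527
  (33 − 25.79805)²/25.79805 = 2.0105
  (24 − 30.09772)²/30.09772 = 1.2354
  (31 − 32.10423)²/32.10423 = 0.0380
  (19 − 17.58958)²/17.58958 = 0.1131
  (25 − 20.52117)²/20.52117 = 0.9775
  (16 − 21.88925)²/21.88925 = 1.5845
  (21 − 30.78176)²/30.78176 = 3.1084
  (42 − 35.91205)²/35.91205 = 1.0321
  (42 − 38.30619)²/38.30619 = 0.3562
χ² = 0.0864 + 1.0814 + 0.5527 + 2.0105 + 1.2354 + 0.0380 + 0.1131 + 0.9775 + 1.5845 + 3.1084 + 1.0321 + 0.3562 = 12.176

12.176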